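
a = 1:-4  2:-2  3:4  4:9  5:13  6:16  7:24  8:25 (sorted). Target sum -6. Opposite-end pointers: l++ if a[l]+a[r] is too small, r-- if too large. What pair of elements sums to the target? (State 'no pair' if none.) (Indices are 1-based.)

(-4, -2)

l=1 r=8: -4+25=21 >-6, r--
l=1 r=7: -4+24=20 >-6, r--
l=1 r=6: -4+16=12 >-6, r--
l=1 r=5: -4+13=9 >-6, r--
l=1 r=4: -4+9=5 >-6, r--
l=1 r=3: -4+4=0 >-6, r--
l=1 r=2: -4+-2=-6, found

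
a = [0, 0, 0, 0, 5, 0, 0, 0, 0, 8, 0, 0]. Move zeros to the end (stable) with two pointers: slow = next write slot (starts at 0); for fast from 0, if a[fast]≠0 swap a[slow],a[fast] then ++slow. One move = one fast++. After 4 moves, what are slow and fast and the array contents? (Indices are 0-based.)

slow=0, fast=4, a=[0, 0, 0, 0, 5, 0, 0, 0, 0, 8, 0, 0]

(s=0,f=0) a[fast]=0 → fast++
(s=0,f=1) a[fast]=0 → fast++
(s=0,f=2) a[fast]=0 → fast++
(s=0,f=3) a[fast]=0 → fast++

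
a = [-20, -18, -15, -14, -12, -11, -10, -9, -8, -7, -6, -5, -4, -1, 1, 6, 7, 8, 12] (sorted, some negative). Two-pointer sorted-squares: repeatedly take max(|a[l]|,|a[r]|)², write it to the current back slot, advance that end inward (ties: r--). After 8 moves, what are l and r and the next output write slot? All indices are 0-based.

[0,18] |-20|>|12| out[18]=400 → l++
[1,18] |-18|>|12| out[17]=324 → l++
[2,18] |-15|>|12| out[16]=225 → l++
[3,18] |-14|>|12| out[15]=196 → l++
[4,18] |-12|<=|12| out[14]=144 → r--
[4,17] |-12|>|8| out[13]=144 → l++
[5,17] |-11|>|8| out[12]=121 → l++
[6,17] |-10|>|8| out[11]=100 → l++

l=7, r=17, next write slot=10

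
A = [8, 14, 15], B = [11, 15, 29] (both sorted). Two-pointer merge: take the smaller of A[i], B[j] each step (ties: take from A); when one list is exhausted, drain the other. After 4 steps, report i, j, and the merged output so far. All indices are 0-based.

i=0 j=0: A[i]=8<=B[j]=11 take 8, i++
i=1 j=0: A[i]=14>B[j]=11 take 11, j++
i=1 j=1: A[i]=14<=B[j]=15 take 14, i++
i=2 j=1: A[i]=15<=B[j]=15 take 15, i++

i=3, j=1, merged so far=[8, 11, 14, 15]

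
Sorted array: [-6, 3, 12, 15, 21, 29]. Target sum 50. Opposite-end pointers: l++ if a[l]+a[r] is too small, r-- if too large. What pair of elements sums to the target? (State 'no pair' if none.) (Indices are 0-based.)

[0,5] -6+29=23 <50 → l++
[1,5] 3+29=32 <50 → l++
[2,5] 12+29=41 <50 → l++
[3,5] 15+29=44 <50 → l++
[4,5] 21+29=50 → found

(21, 29)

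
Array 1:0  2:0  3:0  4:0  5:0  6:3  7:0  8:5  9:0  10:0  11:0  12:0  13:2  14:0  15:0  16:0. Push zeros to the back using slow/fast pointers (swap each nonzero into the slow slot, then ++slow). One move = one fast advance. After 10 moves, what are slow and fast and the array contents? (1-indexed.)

slow=1 fast=1: a[fast]=0, fast++
slow=1 fast=2: a[fast]=0, fast++
slow=1 fast=3: a[fast]=0, fast++
slow=1 fast=4: a[fast]=0, fast++
slow=1 fast=5: a[fast]=0, fast++
slow=1 fast=6: a[fast]=3≠0 swap→a[1]=3, slow++,fast++
slow=2 fast=7: a[fast]=0, fast++
slow=2 fast=8: a[fast]=5≠0 swap→a[2]=5, slow++,fast++
slow=3 fast=9: a[fast]=0, fast++
slow=3 fast=10: a[fast]=0, fast++

slow=3, fast=11, a=[3, 5, 0, 0, 0, 0, 0, 0, 0, 0, 0, 0, 2, 0, 0, 0]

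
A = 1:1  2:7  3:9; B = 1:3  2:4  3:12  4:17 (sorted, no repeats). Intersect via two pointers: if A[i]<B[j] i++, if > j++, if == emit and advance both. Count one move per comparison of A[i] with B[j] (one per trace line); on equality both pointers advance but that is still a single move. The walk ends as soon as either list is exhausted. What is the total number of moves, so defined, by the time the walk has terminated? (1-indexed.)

i=1 j=1: 1<3, i++
i=2 j=1: 7>3, j++
i=2 j=2: 7>4, j++
i=2 j=3: 7<12, i++
i=3 j=3: 9<12, i++

5 moves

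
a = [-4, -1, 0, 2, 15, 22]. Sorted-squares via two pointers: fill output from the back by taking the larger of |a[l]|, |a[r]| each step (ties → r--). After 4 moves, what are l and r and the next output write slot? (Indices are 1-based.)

[1,6] |-4|<=|22| out[6]=484 → r--
[1,5] |-4|<=|15| out[5]=225 → r--
[1,4] |-4|>|2| out[4]=16 → l++
[2,4] |-1|<=|2| out[3]=4 → r--

l=2, r=3, next write slot=2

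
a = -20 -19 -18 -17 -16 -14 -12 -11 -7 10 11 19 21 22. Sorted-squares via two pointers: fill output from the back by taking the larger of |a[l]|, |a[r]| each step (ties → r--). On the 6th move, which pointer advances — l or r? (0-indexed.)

l

l=0 r=13: |-20|<=|22| out[13]=484, r--
l=0 r=12: |-20|<=|21| out[12]=441, r--
l=0 r=11: |-20|>|19| out[11]=400, l++
l=1 r=11: |-19|<=|19| out[10]=361, r--
l=1 r=10: |-19|>|11| out[9]=361, l++
l=2 r=10: |-18|>|11| out[8]=324, l++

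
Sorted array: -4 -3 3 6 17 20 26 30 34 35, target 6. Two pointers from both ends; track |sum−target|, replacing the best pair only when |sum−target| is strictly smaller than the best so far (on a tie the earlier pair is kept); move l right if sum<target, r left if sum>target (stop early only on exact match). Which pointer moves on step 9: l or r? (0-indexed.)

[0,9] -4+35=31 d=25 * → r--
[0,8] -4+34=30 d=24 * → r--
[0,7] -4+30=26 d=20 * → r--
[0,6] -4+26=22 d=16 * → r--
[0,5] -4+20=16 d=10 * → r--
[0,4] -4+17=13 d=7 * → r--
[0,3] -4+6=2 d=4 * → l++
[1,3] -3+6=3 d=3 * → l++
[2,3] 3+6=9 d=3 → r--

r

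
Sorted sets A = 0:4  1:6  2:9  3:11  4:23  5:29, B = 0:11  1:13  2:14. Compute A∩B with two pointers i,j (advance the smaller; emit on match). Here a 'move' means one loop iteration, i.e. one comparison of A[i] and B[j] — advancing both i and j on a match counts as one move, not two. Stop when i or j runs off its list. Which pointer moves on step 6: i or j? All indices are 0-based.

j

[i=0,j=0] 4<11 → i++
[i=1,j=0] 6<11 → i++
[i=2,j=0] 9<11 → i++
[i=3,j=0] 11==11 emit → i++,j++
[i=4,j=1] 23>13 → j++
[i=4,j=2] 23>14 → j++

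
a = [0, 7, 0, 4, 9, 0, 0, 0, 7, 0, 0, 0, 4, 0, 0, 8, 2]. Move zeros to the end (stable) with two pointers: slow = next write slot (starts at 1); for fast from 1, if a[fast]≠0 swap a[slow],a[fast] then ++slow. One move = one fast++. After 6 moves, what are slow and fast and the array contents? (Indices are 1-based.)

slow=1 fast=1: a[fast]=0, fast++
slow=1 fast=2: a[fast]=7≠0 swap→a[1]=7, slow++,fast++
slow=2 fast=3: a[fast]=0, fast++
slow=2 fast=4: a[fast]=4≠0 swap→a[2]=4, slow++,fast++
slow=3 fast=5: a[fast]=9≠0 swap→a[3]=9, slow++,fast++
slow=4 fast=6: a[fast]=0, fast++

slow=4, fast=7, a=[7, 4, 9, 0, 0, 0, 0, 0, 7, 0, 0, 0, 4, 0, 0, 8, 2]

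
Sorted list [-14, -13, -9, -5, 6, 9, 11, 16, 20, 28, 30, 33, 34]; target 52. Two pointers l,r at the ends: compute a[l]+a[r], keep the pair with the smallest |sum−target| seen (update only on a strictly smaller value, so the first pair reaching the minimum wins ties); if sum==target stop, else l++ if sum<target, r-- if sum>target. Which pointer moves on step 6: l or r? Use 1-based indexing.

l=1 r=13: -14+34=20 d=32 *, l++
l=2 r=13: -13+34=21 d=31 *, l++
l=3 r=13: -9+34=25 d=27 *, l++
l=4 r=13: -5+34=29 d=23 *, l++
l=5 r=13: 6+34=40 d=12 *, l++
l=6 r=13: 9+34=43 d=9 *, l++

l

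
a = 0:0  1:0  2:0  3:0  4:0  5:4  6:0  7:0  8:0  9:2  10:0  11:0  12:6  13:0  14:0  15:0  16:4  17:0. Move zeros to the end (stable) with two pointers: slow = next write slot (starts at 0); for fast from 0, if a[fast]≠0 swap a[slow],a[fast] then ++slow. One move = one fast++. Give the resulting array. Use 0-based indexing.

slow=0 fast=0: a[fast]=0, fast++
slow=0 fast=1: a[fast]=0, fast++
slow=0 fast=2: a[fast]=0, fast++
slow=0 fast=3: a[fast]=0, fast++
slow=0 fast=4: a[fast]=0, fast++
slow=0 fast=5: a[fast]=4≠0 swap→a[0]=4, slow++,fast++
slow=1 fast=6: a[fast]=0, fast++
slow=1 fast=7: a[fast]=0, fast++
slow=1 fast=8: a[fast]=0, fast++
slow=1 fast=9: a[fast]=2≠0 swap→a[1]=2, slow++,fast++
slow=2 fast=10: a[fast]=0, fast++
slow=2 fast=11: a[fast]=0, fast++
slow=2 fast=12: a[fast]=6≠0 swap→a[2]=6, slow++,fast++
slow=3 fast=13: a[fast]=0, fast++
slow=3 fast=14: a[fast]=0, fast++
slow=3 fast=15: a[fast]=0, fast++
slow=3 fast=16: a[fast]=4≠0 swap→a[3]=4, slow++,fast++
slow=4 fast=17: a[fast]=0, fast++

[4, 2, 6, 4, 0, 0, 0, 0, 0, 0, 0, 0, 0, 0, 0, 0, 0, 0]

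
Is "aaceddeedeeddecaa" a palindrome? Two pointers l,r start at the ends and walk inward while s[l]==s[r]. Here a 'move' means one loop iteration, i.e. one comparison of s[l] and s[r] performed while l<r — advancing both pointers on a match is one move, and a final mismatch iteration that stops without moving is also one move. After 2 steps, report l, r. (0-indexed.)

l=0 r=16: 'a'=='a', l++,r--
l=1 r=15: 'a'=='a', l++,r--

l=2, r=14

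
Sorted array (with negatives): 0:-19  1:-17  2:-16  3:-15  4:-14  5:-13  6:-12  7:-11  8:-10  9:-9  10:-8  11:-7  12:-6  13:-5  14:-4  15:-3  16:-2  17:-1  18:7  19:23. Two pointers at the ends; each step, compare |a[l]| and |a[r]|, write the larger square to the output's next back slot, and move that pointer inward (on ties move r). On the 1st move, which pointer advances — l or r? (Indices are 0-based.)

[0,19] |-19|<=|23| out[19]=529 → r--

r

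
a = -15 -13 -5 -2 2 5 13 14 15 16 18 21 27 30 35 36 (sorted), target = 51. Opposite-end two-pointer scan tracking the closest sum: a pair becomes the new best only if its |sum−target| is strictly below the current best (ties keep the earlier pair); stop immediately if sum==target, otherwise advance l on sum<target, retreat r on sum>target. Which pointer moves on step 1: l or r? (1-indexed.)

l=1 r=16: -15+36=21 d=30 *, l++

l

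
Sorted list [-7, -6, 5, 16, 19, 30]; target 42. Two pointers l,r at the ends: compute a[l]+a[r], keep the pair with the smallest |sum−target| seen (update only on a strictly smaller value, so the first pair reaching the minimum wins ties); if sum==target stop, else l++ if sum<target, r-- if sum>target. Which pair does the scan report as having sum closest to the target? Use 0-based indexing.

pair (16, 30) with sum 46 (|Δ|=4)

[0,5] -7+30=23 d=19 * → l++
[1,5] -6+30=24 d=18 * → l++
[2,5] 5+30=35 d=7 * → l++
[3,5] 16+30=46 d=4 * → r--
[3,4] 16+19=35 d=7 → l++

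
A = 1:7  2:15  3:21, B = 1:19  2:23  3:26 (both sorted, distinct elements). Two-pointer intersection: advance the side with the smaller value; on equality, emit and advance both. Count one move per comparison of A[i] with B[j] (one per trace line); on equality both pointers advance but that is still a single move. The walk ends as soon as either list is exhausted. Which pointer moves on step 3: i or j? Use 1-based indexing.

i=1 j=1: 7<19, i++
i=2 j=1: 15<19, i++
i=3 j=1: 21>19, j++

j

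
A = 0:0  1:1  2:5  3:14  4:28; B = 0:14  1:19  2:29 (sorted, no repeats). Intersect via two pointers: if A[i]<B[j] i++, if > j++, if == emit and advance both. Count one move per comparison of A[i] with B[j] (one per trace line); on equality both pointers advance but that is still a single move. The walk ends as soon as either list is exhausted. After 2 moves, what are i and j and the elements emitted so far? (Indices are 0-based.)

i=2, j=0, emitted=[]

i=0 j=0: 0<14, i++
i=1 j=0: 1<14, i++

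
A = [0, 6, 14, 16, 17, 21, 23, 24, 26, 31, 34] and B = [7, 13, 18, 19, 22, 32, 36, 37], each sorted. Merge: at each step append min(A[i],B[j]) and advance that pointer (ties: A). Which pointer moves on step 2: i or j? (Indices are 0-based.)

i

i=0 j=0: A[i]=0<=B[j]=7 take 0, i++
i=1 j=0: A[i]=6<=B[j]=7 take 6, i++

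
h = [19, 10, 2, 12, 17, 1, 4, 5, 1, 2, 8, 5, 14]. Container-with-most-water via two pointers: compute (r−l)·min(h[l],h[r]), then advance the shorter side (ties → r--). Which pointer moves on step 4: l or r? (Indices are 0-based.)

l=0 r=12: min(19,14)*12=168 best=168 *, r--
l=0 r=11: min(19,5)*11=55 best=168, r--
l=0 r=10: min(19,8)*10=80 best=168, r--
l=0 r=9: min(19,2)*9=18 best=168, r--

r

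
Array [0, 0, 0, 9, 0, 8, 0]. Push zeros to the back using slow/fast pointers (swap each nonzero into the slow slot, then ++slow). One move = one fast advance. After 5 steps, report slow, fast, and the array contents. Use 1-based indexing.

slow=2, fast=6, a=[9, 0, 0, 0, 0, 8, 0]

(s=1,f=1) a[fast]=0 → fast++
(s=1,f=2) a[fast]=0 → fast++
(s=1,f=3) a[fast]=0 → fast++
(s=1,f=4) a[fast]=9≠0 swap→a[1]=9 → slow++,fast++
(s=2,f=5) a[fast]=0 → fast++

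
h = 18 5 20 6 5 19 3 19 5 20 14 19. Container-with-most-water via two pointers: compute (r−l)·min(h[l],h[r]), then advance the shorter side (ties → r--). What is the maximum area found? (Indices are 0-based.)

[0,11] min(18,19)*11=198 best=198 * → l++
[1,11] min(5,19)*10=50 best=198 → l++
[2,11] min(20,19)*9=171 best=198 → r--
[2,10] min(20,14)*8=112 best=198 → r--
[2,9] min(20,20)*7=140 best=198 → r--
[2,8] min(20,5)*6=30 best=198 → r--
[2,7] min(20,19)*5=95 best=198 → r--
[2,6] min(20,3)*4=12 best=198 → r--
[2,5] min(20,19)*3=57 best=198 → r--
[2,4] min(20,5)*2=10 best=198 → r--
[2,3] min(20,6)*1=6 best=198 → r--

max area = 198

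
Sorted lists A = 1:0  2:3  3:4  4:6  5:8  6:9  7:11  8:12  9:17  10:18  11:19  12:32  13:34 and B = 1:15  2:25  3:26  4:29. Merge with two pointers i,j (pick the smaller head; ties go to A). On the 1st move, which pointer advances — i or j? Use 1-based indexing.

i=1 j=1: A[i]=0<=B[j]=15 take 0, i++

i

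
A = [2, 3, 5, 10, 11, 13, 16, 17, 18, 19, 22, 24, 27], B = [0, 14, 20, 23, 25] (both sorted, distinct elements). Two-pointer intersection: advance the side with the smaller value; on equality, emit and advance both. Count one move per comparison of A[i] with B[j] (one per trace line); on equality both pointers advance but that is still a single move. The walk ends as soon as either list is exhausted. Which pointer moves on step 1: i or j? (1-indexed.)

i=1 j=1: 2>0, j++

j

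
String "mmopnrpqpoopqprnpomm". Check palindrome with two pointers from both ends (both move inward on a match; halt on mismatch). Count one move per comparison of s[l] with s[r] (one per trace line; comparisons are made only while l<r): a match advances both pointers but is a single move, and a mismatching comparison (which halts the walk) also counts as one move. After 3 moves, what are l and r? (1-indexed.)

[1,20] 'm'=='m' → l++,r--
[2,19] 'm'=='m' → l++,r--
[3,18] 'o'=='o' → l++,r--

l=4, r=17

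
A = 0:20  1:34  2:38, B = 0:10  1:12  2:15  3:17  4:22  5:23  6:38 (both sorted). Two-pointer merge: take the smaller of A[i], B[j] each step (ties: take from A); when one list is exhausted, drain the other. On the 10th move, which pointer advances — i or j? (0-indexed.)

j

[i=0,j=0] A[i]=20>B[j]=10 take 10 → j++
[i=0,j=1] A[i]=20>B[j]=12 take 12 → j++
[i=0,j=2] A[i]=20>B[j]=15 take 15 → j++
[i=0,j=3] A[i]=20>B[j]=17 take 17 → j++
[i=0,j=4] A[i]=20<=B[j]=22 take 20 → i++
[i=1,j=4] A[i]=34>B[j]=22 take 22 → j++
[i=1,j=5] A[i]=34>B[j]=23 take 23 → j++
[i=1,j=6] A[i]=34<=B[j]=38 take 34 → i++
[i=2,j=6] A[i]=38<=B[j]=38 take 38 → i++
[i=3,j=6] A done, take B[j]=38 → j++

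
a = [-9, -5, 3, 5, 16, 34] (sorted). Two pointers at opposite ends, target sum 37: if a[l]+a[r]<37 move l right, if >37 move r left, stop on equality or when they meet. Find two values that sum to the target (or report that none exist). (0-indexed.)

l=0 r=5: -9+34=25 <37, l++
l=1 r=5: -5+34=29 <37, l++
l=2 r=5: 3+34=37, found

(3, 34)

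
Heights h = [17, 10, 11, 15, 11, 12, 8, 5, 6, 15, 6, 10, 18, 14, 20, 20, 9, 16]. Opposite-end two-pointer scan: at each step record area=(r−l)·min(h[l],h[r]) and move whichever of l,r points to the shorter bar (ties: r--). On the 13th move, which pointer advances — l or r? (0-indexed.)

l

[0,17] min(17,16)*17=272 best=272 * → r--
[0,16] min(17,9)*16=144 best=272 → r--
[0,15] min(17,20)*15=255 best=272 → l++
[1,15] min(10,20)*14=140 best=272 → l++
[2,15] min(11,20)*13=143 best=272 → l++
[3,15] min(15,20)*12=180 best=272 → l++
[4,15] min(11,20)*11=121 best=272 → l++
[5,15] min(12,20)*10=120 best=272 → l++
[6,15] min(8,20)*9=72 best=272 → l++
[7,15] min(5,20)*8=40 best=272 → l++
[8,15] min(6,20)*7=42 best=272 → l++
[9,15] min(15,20)*6=90 best=272 → l++
[10,15] min(6,20)*5=30 best=272 → l++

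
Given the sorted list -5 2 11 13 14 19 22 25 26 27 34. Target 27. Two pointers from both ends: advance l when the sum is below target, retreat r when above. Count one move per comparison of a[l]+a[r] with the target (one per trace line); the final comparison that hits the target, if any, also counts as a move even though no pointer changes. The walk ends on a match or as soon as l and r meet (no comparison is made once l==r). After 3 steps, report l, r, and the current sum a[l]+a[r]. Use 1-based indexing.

l=1 r=11: -5+34=29 >27, r--
l=1 r=10: -5+27=22 <27, l++
l=2 r=10: 2+27=29 >27, r--

l=2, r=9, sum=28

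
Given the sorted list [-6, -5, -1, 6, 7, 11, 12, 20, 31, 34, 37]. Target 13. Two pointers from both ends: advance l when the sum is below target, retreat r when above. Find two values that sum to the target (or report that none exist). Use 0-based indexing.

l=0 r=10: -6+37=31 >13, r--
l=0 r=9: -6+34=28 >13, r--
l=0 r=8: -6+31=25 >13, r--
l=0 r=7: -6+20=14 >13, r--
l=0 r=6: -6+12=6 <13, l++
l=1 r=6: -5+12=7 <13, l++
l=2 r=6: -1+12=11 <13, l++
l=3 r=6: 6+12=18 >13, r--
l=3 r=5: 6+11=17 >13, r--
l=3 r=4: 6+7=13, found

(6, 7)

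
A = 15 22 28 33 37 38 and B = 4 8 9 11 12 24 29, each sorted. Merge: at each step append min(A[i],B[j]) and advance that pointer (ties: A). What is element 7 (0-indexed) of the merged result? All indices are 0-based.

merged[7] = 24

[i=0,j=0] A[i]=15>B[j]=4 take 4 → j++
[i=0,j=1] A[i]=15>B[j]=8 take 8 → j++
[i=0,j=2] A[i]=15>B[j]=9 take 9 → j++
[i=0,j=3] A[i]=15>B[j]=11 take 11 → j++
[i=0,j=4] A[i]=15>B[j]=12 take 12 → j++
[i=0,j=5] A[i]=15<=B[j]=24 take 15 → i++
[i=1,j=5] A[i]=22<=B[j]=24 take 22 → i++
[i=2,j=5] A[i]=28>B[j]=24 take 24 → j++
[i=2,j=6] A[i]=28<=B[j]=29 take 28 → i++
[i=3,j=6] A[i]=33>B[j]=29 take 29 → j++
[i=3,j=7] B done, take A[i]=33 → i++
[i=4,j=7] B done, take A[i]=37 → i++
[i=5,j=7] B done, take A[i]=38 → i++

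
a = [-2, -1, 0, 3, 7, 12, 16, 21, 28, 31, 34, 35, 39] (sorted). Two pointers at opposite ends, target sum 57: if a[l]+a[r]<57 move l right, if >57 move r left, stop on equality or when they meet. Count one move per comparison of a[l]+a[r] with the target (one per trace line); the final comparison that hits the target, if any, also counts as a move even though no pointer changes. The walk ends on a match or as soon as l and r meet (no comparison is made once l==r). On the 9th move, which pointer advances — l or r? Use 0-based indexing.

l

[0,12] -2+39=37 <57 → l++
[1,12] -1+39=38 <57 → l++
[2,12] 0+39=39 <57 → l++
[3,12] 3+39=42 <57 → l++
[4,12] 7+39=46 <57 → l++
[5,12] 12+39=51 <57 → l++
[6,12] 16+39=55 <57 → l++
[7,12] 21+39=60 >57 → r--
[7,11] 21+35=56 <57 → l++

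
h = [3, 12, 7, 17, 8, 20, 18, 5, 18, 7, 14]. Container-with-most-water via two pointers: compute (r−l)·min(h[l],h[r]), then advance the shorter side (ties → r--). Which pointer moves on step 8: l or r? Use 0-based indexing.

[0,10] min(3,14)*10=30 best=30 * → l++
[1,10] min(12,14)*9=108 best=108 * → l++
[2,10] min(7,14)*8=56 best=108 → l++
[3,10] min(17,14)*7=98 best=108 → r--
[3,9] min(17,7)*6=42 best=108 → r--
[3,8] min(17,18)*5=85 best=108 → l++
[4,8] min(8,18)*4=32 best=108 → l++
[5,8] min(20,18)*3=54 best=108 → r--

r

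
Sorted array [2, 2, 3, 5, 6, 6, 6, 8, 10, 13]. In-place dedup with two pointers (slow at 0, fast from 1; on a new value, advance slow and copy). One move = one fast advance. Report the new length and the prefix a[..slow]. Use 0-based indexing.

length 7; prefix = [2, 3, 5, 6, 8, 10, 13]

slow=0 fast=1: a[fast]=2=a[slow] dup, fast++
slow=0 fast=2: a[fast]=3≠a[slow]=2 write a[1]=3, slow++,fast++
slow=1 fast=3: a[fast]=5≠a[slow]=3 write a[2]=5, slow++,fast++
slow=2 fast=4: a[fast]=6≠a[slow]=5 write a[3]=6, slow++,fast++
slow=3 fast=5: a[fast]=6=a[slow] dup, fast++
slow=3 fast=6: a[fast]=6=a[slow] dup, fast++
slow=3 fast=7: a[fast]=8≠a[slow]=6 write a[4]=8, slow++,fast++
slow=4 fast=8: a[fast]=10≠a[slow]=8 write a[5]=10, slow++,fast++
slow=5 fast=9: a[fast]=13≠a[slow]=10 write a[6]=13, slow++,fast++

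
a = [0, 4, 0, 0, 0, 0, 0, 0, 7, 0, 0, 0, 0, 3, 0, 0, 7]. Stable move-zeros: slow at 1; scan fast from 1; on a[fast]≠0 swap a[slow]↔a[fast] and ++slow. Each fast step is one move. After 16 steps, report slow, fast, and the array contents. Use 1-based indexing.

slow=4, fast=17, a=[4, 7, 3, 0, 0, 0, 0, 0, 0, 0, 0, 0, 0, 0, 0, 0, 7]

(s=1,f=1) a[fast]=0 → fast++
(s=1,f=2) a[fast]=4≠0 swap→a[1]=4 → slow++,fast++
(s=2,f=3) a[fast]=0 → fast++
(s=2,f=4) a[fast]=0 → fast++
(s=2,f=5) a[fast]=0 → fast++
(s=2,f=6) a[fast]=0 → fast++
(s=2,f=7) a[fast]=0 → fast++
(s=2,f=8) a[fast]=0 → fast++
(s=2,f=9) a[fast]=7≠0 swap→a[2]=7 → slow++,fast++
(s=3,f=10) a[fast]=0 → fast++
(s=3,f=11) a[fast]=0 → fast++
(s=3,f=12) a[fast]=0 → fast++
(s=3,f=13) a[fast]=0 → fast++
(s=3,f=14) a[fast]=3≠0 swap→a[3]=3 → slow++,fast++
(s=4,f=15) a[fast]=0 → fast++
(s=4,f=16) a[fast]=0 → fast++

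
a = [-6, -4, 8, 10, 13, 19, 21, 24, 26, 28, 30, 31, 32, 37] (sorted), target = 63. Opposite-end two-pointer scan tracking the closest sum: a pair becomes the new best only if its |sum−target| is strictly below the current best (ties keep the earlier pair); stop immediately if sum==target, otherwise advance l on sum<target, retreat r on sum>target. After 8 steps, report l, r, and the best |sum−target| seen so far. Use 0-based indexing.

l=8, r=13, best |Δ|=2

l=0 r=13: -6+37=31 d=32 *, l++
l=1 r=13: -4+37=33 d=30 *, l++
l=2 r=13: 8+37=45 d=18 *, l++
l=3 r=13: 10+37=47 d=16 *, l++
l=4 r=13: 13+37=50 d=13 *, l++
l=5 r=13: 19+37=56 d=7 *, l++
l=6 r=13: 21+37=58 d=5 *, l++
l=7 r=13: 24+37=61 d=2 *, l++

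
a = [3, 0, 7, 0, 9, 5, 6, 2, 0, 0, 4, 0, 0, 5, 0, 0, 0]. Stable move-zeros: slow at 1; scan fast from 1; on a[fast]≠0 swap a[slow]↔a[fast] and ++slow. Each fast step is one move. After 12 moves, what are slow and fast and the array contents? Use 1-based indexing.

slow=1 fast=1: a[fast]=3≠0 swap→a[1]=3, slow++,fast++
slow=2 fast=2: a[fast]=0, fast++
slow=2 fast=3: a[fast]=7≠0 swap→a[2]=7, slow++,fast++
slow=3 fast=4: a[fast]=0, fast++
slow=3 fast=5: a[fast]=9≠0 swap→a[3]=9, slow++,fast++
slow=4 fast=6: a[fast]=5≠0 swap→a[4]=5, slow++,fast++
slow=5 fast=7: a[fast]=6≠0 swap→a[5]=6, slow++,fast++
slow=6 fast=8: a[fast]=2≠0 swap→a[6]=2, slow++,fast++
slow=7 fast=9: a[fast]=0, fast++
slow=7 fast=10: a[fast]=0, fast++
slow=7 fast=11: a[fast]=4≠0 swap→a[7]=4, slow++,fast++
slow=8 fast=12: a[fast]=0, fast++

slow=8, fast=13, a=[3, 7, 9, 5, 6, 2, 4, 0, 0, 0, 0, 0, 0, 5, 0, 0, 0]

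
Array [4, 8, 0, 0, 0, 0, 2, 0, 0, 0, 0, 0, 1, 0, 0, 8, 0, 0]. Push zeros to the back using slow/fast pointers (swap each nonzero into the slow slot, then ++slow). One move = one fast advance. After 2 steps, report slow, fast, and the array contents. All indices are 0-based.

slow=2, fast=2, a=[4, 8, 0, 0, 0, 0, 2, 0, 0, 0, 0, 0, 1, 0, 0, 8, 0, 0]

slow=0 fast=0: a[fast]=4≠0 swap→a[0]=4, slow++,fast++
slow=1 fast=1: a[fast]=8≠0 swap→a[1]=8, slow++,fast++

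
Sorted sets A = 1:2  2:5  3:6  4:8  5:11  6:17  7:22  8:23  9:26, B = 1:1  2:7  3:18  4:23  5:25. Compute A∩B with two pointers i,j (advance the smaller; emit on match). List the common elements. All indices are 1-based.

intersection = [23]

[i=1,j=1] 2>1 → j++
[i=1,j=2] 2<7 → i++
[i=2,j=2] 5<7 → i++
[i=3,j=2] 6<7 → i++
[i=4,j=2] 8>7 → j++
[i=4,j=3] 8<18 → i++
[i=5,j=3] 11<18 → i++
[i=6,j=3] 17<18 → i++
[i=7,j=3] 22>18 → j++
[i=7,j=4] 22<23 → i++
[i=8,j=4] 23==23 emit → i++,j++
[i=9,j=5] 26>25 → j++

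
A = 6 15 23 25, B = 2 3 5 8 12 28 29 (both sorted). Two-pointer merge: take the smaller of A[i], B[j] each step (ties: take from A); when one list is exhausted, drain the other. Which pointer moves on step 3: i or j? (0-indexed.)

[i=0,j=0] A[i]=6>B[j]=2 take 2 → j++
[i=0,j=1] A[i]=6>B[j]=3 take 3 → j++
[i=0,j=2] A[i]=6>B[j]=5 take 5 → j++

j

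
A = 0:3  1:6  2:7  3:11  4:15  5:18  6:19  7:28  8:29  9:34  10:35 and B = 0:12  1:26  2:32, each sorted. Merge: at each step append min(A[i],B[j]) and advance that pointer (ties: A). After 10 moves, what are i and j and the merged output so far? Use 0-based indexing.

[i=0,j=0] A[i]=3<=B[j]=12 take 3 → i++
[i=1,j=0] A[i]=6<=B[j]=12 take 6 → i++
[i=2,j=0] A[i]=7<=B[j]=12 take 7 → i++
[i=3,j=0] A[i]=11<=B[j]=12 take 11 → i++
[i=4,j=0] A[i]=15>B[j]=12 take 12 → j++
[i=4,j=1] A[i]=15<=B[j]=26 take 15 → i++
[i=5,j=1] A[i]=18<=B[j]=26 take 18 → i++
[i=6,j=1] A[i]=19<=B[j]=26 take 19 → i++
[i=7,j=1] A[i]=28>B[j]=26 take 26 → j++
[i=7,j=2] A[i]=28<=B[j]=32 take 28 → i++

i=8, j=2, merged so far=[3, 6, 7, 11, 12, 15, 18, 19, 26, 28]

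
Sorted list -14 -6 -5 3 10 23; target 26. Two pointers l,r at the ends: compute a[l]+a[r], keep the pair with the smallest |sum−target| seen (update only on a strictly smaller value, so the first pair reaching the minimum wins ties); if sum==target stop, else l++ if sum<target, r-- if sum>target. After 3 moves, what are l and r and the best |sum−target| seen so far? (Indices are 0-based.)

l=0 r=5: -14+23=9 d=17 *, l++
l=1 r=5: -6+23=17 d=9 *, l++
l=2 r=5: -5+23=18 d=8 *, l++

l=3, r=5, best |Δ|=8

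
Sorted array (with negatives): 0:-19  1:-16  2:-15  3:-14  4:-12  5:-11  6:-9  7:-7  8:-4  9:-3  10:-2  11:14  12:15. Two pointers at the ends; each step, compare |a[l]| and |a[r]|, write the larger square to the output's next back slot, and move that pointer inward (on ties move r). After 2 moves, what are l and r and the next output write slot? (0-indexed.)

l=0 r=12: |-19|>|15| out[12]=361, l++
l=1 r=12: |-16|>|15| out[11]=256, l++

l=2, r=12, next write slot=10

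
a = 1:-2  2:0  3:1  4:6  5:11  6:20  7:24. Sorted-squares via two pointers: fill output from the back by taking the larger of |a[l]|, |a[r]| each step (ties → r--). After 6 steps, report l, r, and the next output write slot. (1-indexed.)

l=1 r=7: |-2|<=|24| out[7]=576, r--
l=1 r=6: |-2|<=|20| out[6]=400, r--
l=1 r=5: |-2|<=|11| out[5]=121, r--
l=1 r=4: |-2|<=|6| out[4]=36, r--
l=1 r=3: |-2|>|1| out[3]=4, l++
l=2 r=3: |0|<=|1| out[2]=1, r--

l=2, r=2, next write slot=1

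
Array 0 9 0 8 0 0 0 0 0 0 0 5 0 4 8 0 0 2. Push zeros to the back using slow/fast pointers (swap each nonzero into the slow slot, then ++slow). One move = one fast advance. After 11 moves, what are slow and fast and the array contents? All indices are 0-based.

slow=2, fast=11, a=[9, 8, 0, 0, 0, 0, 0, 0, 0, 0, 0, 5, 0, 4, 8, 0, 0, 2]

(s=0,f=0) a[fast]=0 → fast++
(s=0,f=1) a[fast]=9≠0 swap→a[0]=9 → slow++,fast++
(s=1,f=2) a[fast]=0 → fast++
(s=1,f=3) a[fast]=8≠0 swap→a[1]=8 → slow++,fast++
(s=2,f=4) a[fast]=0 → fast++
(s=2,f=5) a[fast]=0 → fast++
(s=2,f=6) a[fast]=0 → fast++
(s=2,f=7) a[fast]=0 → fast++
(s=2,f=8) a[fast]=0 → fast++
(s=2,f=9) a[fast]=0 → fast++
(s=2,f=10) a[fast]=0 → fast++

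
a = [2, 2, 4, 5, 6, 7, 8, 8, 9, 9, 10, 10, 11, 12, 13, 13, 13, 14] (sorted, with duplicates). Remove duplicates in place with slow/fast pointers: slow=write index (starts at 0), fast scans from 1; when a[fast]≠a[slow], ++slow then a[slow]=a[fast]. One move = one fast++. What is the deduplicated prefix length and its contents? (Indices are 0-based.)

(s=0,f=1) a[fast]=2=a[slow] dup → fast++
(s=0,f=2) a[fast]=4≠a[slow]=2 write a[1]=4 → slow++,fast++
(s=1,f=3) a[fast]=5≠a[slow]=4 write a[2]=5 → slow++,fast++
(s=2,f=4) a[fast]=6≠a[slow]=5 write a[3]=6 → slow++,fast++
(s=3,f=5) a[fast]=7≠a[slow]=6 write a[4]=7 → slow++,fast++
(s=4,f=6) a[fast]=8≠a[slow]=7 write a[5]=8 → slow++,fast++
(s=5,f=7) a[fast]=8=a[slow] dup → fast++
(s=5,f=8) a[fast]=9≠a[slow]=8 write a[6]=9 → slow++,fast++
(s=6,f=9) a[fast]=9=a[slow] dup → fast++
(s=6,f=10) a[fast]=10≠a[slow]=9 write a[7]=10 → slow++,fast++
(s=7,f=11) a[fast]=10=a[slow] dup → fast++
(s=7,f=12) a[fast]=11≠a[slow]=10 write a[8]=11 → slow++,fast++
(s=8,f=13) a[fast]=12≠a[slow]=11 write a[9]=12 → slow++,fast++
(s=9,f=14) a[fast]=13≠a[slow]=12 write a[10]=13 → slow++,fast++
(s=10,f=15) a[fast]=13=a[slow] dup → fast++
(s=10,f=16) a[fast]=13=a[slow] dup → fast++
(s=10,f=17) a[fast]=14≠a[slow]=13 write a[11]=14 → slow++,fast++

length 12; prefix = [2, 4, 5, 6, 7, 8, 9, 10, 11, 12, 13, 14]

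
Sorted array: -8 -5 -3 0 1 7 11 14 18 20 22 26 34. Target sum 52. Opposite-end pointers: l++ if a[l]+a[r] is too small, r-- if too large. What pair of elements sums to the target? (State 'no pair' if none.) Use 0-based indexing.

[0,12] -8+34=26 <52 → l++
[1,12] -5+34=29 <52 → l++
[2,12] -3+34=31 <52 → l++
[3,12] 0+34=34 <52 → l++
[4,12] 1+34=35 <52 → l++
[5,12] 7+34=41 <52 → l++
[6,12] 11+34=45 <52 → l++
[7,12] 14+34=48 <52 → l++
[8,12] 18+34=52 → found

(18, 34)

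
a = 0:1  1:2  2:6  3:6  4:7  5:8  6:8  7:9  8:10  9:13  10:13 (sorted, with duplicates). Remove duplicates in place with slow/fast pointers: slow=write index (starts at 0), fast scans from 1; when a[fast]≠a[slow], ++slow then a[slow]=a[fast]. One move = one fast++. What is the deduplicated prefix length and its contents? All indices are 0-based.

slow=0 fast=1: a[fast]=2≠a[slow]=1 write a[1]=2, slow++,fast++
slow=1 fast=2: a[fast]=6≠a[slow]=2 write a[2]=6, slow++,fast++
slow=2 fast=3: a[fast]=6=a[slow] dup, fast++
slow=2 fast=4: a[fast]=7≠a[slow]=6 write a[3]=7, slow++,fast++
slow=3 fast=5: a[fast]=8≠a[slow]=7 write a[4]=8, slow++,fast++
slow=4 fast=6: a[fast]=8=a[slow] dup, fast++
slow=4 fast=7: a[fast]=9≠a[slow]=8 write a[5]=9, slow++,fast++
slow=5 fast=8: a[fast]=10≠a[slow]=9 write a[6]=10, slow++,fast++
slow=6 fast=9: a[fast]=13≠a[slow]=10 write a[7]=13, slow++,fast++
slow=7 fast=10: a[fast]=13=a[slow] dup, fast++

length 8; prefix = [1, 2, 6, 7, 8, 9, 10, 13]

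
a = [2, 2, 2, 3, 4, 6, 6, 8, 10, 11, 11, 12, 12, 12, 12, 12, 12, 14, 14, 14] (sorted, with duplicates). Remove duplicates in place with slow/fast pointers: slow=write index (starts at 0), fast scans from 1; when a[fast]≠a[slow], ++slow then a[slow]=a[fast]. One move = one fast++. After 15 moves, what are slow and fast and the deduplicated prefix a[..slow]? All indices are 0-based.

slow=7, fast=16, prefix=[2, 3, 4, 6, 8, 10, 11, 12]

(s=0,f=1) a[fast]=2=a[slow] dup → fast++
(s=0,f=2) a[fast]=2=a[slow] dup → fast++
(s=0,f=3) a[fast]=3≠a[slow]=2 write a[1]=3 → slow++,fast++
(s=1,f=4) a[fast]=4≠a[slow]=3 write a[2]=4 → slow++,fast++
(s=2,f=5) a[fast]=6≠a[slow]=4 write a[3]=6 → slow++,fast++
(s=3,f=6) a[fast]=6=a[slow] dup → fast++
(s=3,f=7) a[fast]=8≠a[slow]=6 write a[4]=8 → slow++,fast++
(s=4,f=8) a[fast]=10≠a[slow]=8 write a[5]=10 → slow++,fast++
(s=5,f=9) a[fast]=11≠a[slow]=10 write a[6]=11 → slow++,fast++
(s=6,f=10) a[fast]=11=a[slow] dup → fast++
(s=6,f=11) a[fast]=12≠a[slow]=11 write a[7]=12 → slow++,fast++
(s=7,f=12) a[fast]=12=a[slow] dup → fast++
(s=7,f=13) a[fast]=12=a[slow] dup → fast++
(s=7,f=14) a[fast]=12=a[slow] dup → fast++
(s=7,f=15) a[fast]=12=a[slow] dup → fast++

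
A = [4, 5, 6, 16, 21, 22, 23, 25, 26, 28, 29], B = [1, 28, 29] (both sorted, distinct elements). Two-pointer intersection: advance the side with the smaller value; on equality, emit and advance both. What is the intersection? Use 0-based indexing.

intersection = [28, 29]

[i=0,j=0] 4>1 → j++
[i=0,j=1] 4<28 → i++
[i=1,j=1] 5<28 → i++
[i=2,j=1] 6<28 → i++
[i=3,j=1] 16<28 → i++
[i=4,j=1] 21<28 → i++
[i=5,j=1] 22<28 → i++
[i=6,j=1] 23<28 → i++
[i=7,j=1] 25<28 → i++
[i=8,j=1] 26<28 → i++
[i=9,j=1] 28==28 emit → i++,j++
[i=10,j=2] 29==29 emit → i++,j++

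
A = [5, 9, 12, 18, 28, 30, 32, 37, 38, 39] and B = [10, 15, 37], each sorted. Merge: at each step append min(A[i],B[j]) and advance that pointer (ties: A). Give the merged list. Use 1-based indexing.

[5, 9, 10, 12, 15, 18, 28, 30, 32, 37, 37, 38, 39]

[i=1,j=1] A[i]=5<=B[j]=10 take 5 → i++
[i=2,j=1] A[i]=9<=B[j]=10 take 9 → i++
[i=3,j=1] A[i]=12>B[j]=10 take 10 → j++
[i=3,j=2] A[i]=12<=B[j]=15 take 12 → i++
[i=4,j=2] A[i]=18>B[j]=15 take 15 → j++
[i=4,j=3] A[i]=18<=B[j]=37 take 18 → i++
[i=5,j=3] A[i]=28<=B[j]=37 take 28 → i++
[i=6,j=3] A[i]=30<=B[j]=37 take 30 → i++
[i=7,j=3] A[i]=32<=B[j]=37 take 32 → i++
[i=8,j=3] A[i]=37<=B[j]=37 take 37 → i++
[i=9,j=3] A[i]=38>B[j]=37 take 37 → j++
[i=9,j=4] B done, take A[i]=38 → i++
[i=10,j=4] B done, take A[i]=39 → i++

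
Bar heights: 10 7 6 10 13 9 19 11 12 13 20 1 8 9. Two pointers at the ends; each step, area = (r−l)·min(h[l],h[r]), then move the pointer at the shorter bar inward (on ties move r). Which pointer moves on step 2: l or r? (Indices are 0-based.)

[0,13] min(10,9)*13=117 best=117 * → r--
[0,12] min(10,8)*12=96 best=117 → r--

r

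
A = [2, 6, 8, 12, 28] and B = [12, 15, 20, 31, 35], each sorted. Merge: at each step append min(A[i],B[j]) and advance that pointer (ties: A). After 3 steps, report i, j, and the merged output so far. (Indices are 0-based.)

i=3, j=0, merged so far=[2, 6, 8]

[i=0,j=0] A[i]=2<=B[j]=12 take 2 → i++
[i=1,j=0] A[i]=6<=B[j]=12 take 6 → i++
[i=2,j=0] A[i]=8<=B[j]=12 take 8 → i++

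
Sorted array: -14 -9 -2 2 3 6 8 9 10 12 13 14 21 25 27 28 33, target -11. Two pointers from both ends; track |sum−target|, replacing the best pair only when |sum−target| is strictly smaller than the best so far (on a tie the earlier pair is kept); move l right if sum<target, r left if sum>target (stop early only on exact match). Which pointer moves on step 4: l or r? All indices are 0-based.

l=0 r=16: -14+33=19 d=30 *, r--
l=0 r=15: -14+28=14 d=25 *, r--
l=0 r=14: -14+27=13 d=24 *, r--
l=0 r=13: -14+25=11 d=22 *, r--

r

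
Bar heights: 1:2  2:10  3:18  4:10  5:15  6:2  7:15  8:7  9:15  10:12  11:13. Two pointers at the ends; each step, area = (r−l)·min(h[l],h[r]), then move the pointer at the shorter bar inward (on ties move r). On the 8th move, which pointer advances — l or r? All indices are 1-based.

r

[1,11] min(2,13)*10=20 best=20 * → l++
[2,11] min(10,13)*9=90 best=90 * → l++
[3,11] min(18,13)*8=104 best=104 * → r--
[3,10] min(18,12)*7=84 best=104 → r--
[3,9] min(18,15)*6=90 best=104 → r--
[3,8] min(18,7)*5=35 best=104 → r--
[3,7] min(18,15)*4=60 best=104 → r--
[3,6] min(18,2)*3=6 best=104 → r--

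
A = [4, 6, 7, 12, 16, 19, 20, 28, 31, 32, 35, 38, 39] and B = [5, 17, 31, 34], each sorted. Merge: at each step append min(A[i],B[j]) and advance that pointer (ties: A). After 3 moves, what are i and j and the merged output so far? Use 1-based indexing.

i=3, j=2, merged so far=[4, 5, 6]

i=1 j=1: A[i]=4<=B[j]=5 take 4, i++
i=2 j=1: A[i]=6>B[j]=5 take 5, j++
i=2 j=2: A[i]=6<=B[j]=17 take 6, i++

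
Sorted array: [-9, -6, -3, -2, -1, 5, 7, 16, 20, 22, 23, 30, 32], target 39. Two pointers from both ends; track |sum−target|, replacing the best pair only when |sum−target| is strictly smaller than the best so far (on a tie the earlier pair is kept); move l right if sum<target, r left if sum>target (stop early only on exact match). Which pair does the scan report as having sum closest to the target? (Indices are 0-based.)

pair (7, 32) with sum 39 (|Δ|=0)

[0,12] -9+32=23 d=16 * → l++
[1,12] -6+32=26 d=13 * → l++
[2,12] -3+32=29 d=10 * → l++
[3,12] -2+32=30 d=9 * → l++
[4,12] -1+32=31 d=8 * → l++
[5,12] 5+32=37 d=2 * → l++
[6,12] 7+32=39 d=0 * → stop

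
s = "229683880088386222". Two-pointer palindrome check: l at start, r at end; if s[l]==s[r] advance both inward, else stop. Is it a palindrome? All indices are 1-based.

not a palindrome (mismatch at 3,16)

l=1 r=18: '2'=='2', l++,r--
l=2 r=17: '2'=='2', l++,r--
l=3 r=16: '9'!='2', stop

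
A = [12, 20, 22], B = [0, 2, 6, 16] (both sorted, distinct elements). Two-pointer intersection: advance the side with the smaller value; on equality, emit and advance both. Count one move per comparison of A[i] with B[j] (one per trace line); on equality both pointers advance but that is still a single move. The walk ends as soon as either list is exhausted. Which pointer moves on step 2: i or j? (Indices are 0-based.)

i=0 j=0: 12>0, j++
i=0 j=1: 12>2, j++

j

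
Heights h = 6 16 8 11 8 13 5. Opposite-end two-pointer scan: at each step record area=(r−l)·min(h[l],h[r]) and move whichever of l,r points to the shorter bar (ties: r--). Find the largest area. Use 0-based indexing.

max area = 52

[0,6] min(6,5)*6=30 best=30 * → r--
[0,5] min(6,13)*5=30 best=30 → l++
[1,5] min(16,13)*4=52 best=52 * → r--
[1,4] min(16,8)*3=24 best=52 → r--
[1,3] min(16,11)*2=22 best=52 → r--
[1,2] min(16,8)*1=8 best=52 → r--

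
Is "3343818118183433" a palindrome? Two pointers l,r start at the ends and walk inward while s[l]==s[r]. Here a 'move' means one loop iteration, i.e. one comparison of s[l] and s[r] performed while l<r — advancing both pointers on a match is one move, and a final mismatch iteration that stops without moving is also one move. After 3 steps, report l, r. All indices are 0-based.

l=0 r=15: '3'=='3', l++,r--
l=1 r=14: '3'=='3', l++,r--
l=2 r=13: '4'=='4', l++,r--

l=3, r=12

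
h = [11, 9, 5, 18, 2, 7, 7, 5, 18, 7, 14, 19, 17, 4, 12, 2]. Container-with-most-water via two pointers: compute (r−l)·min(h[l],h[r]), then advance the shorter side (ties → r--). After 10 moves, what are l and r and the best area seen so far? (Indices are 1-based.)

l=1 r=16: min(11,2)*15=30 best=30 *, r--
l=1 r=15: min(11,12)*14=154 best=154 *, l++
l=2 r=15: min(9,12)*13=117 best=154, l++
l=3 r=15: min(5,12)*12=60 best=154, l++
l=4 r=15: min(18,12)*11=132 best=154, r--
l=4 r=14: min(18,4)*10=40 best=154, r--
l=4 r=13: min(18,17)*9=153 best=154, r--
l=4 r=12: min(18,19)*8=144 best=154, l++
l=5 r=12: min(2,19)*7=14 best=154, l++
l=6 r=12: min(7,19)*6=42 best=154, l++

l=7, r=12, best area=154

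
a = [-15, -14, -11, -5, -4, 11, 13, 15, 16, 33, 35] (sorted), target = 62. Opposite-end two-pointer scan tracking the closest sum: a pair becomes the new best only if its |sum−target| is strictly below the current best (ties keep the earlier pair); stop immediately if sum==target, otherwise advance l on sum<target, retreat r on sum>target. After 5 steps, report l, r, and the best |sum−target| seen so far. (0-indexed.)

l=5, r=10, best |Δ|=31

l=0 r=10: -15+35=20 d=42 *, l++
l=1 r=10: -14+35=21 d=41 *, l++
l=2 r=10: -11+35=24 d=38 *, l++
l=3 r=10: -5+35=30 d=32 *, l++
l=4 r=10: -4+35=31 d=31 *, l++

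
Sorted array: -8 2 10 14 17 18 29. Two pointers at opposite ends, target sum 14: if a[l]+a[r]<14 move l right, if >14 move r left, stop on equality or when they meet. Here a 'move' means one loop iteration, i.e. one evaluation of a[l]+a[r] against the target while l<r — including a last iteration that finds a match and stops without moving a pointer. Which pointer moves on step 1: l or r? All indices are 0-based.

r

[0,6] -8+29=21 >14 → r--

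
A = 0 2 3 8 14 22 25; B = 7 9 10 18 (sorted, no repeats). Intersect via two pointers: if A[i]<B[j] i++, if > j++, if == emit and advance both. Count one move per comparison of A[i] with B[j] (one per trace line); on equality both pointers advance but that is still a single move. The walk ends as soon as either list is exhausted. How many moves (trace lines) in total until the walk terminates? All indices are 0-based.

9 moves

[i=0,j=0] 0<7 → i++
[i=1,j=0] 2<7 → i++
[i=2,j=0] 3<7 → i++
[i=3,j=0] 8>7 → j++
[i=3,j=1] 8<9 → i++
[i=4,j=1] 14>9 → j++
[i=4,j=2] 14>10 → j++
[i=4,j=3] 14<18 → i++
[i=5,j=3] 22>18 → j++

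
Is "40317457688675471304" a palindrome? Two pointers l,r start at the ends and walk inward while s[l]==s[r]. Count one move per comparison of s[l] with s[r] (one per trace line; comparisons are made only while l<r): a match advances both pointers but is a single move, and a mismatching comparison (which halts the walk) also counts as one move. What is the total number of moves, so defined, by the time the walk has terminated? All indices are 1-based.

10 moves

[1,20] '4'=='4' → l++,r--
[2,19] '0'=='0' → l++,r--
[3,18] '3'=='3' → l++,r--
[4,17] '1'=='1' → l++,r--
[5,16] '7'=='7' → l++,r--
[6,15] '4'=='4' → l++,r--
[7,14] '5'=='5' → l++,r--
[8,13] '7'=='7' → l++,r--
[9,12] '6'=='6' → l++,r--
[10,11] '8'=='8' → l++,r--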